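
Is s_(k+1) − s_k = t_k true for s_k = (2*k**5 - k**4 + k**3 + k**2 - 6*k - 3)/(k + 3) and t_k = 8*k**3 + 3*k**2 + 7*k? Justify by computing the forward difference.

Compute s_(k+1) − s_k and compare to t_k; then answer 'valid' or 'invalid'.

s_(k+1) = (2*k**5 + 9*k**4 + 17*k**3 + 18*k**2 + 5*k - 6)/(k + 4)
s_(k+1) − s_k = (8*k**5 + 47*k**4 + 64*k**3 + 61*k**2 + 36*k - 6)/(k**2 + 7*k + 12)
(s_(k+1) − s_k) − t_k = 6*(-2*k**4 - 10*k**3 - 4*k**2 - 8*k - 1)/(k**2 + 7*k + 12)

Invalid: residual 6*(-2*k**4 - 10*k**3 - 4*k**2 - 8*k - 1)/(k**2 + 7*k + 12) ≠ 0.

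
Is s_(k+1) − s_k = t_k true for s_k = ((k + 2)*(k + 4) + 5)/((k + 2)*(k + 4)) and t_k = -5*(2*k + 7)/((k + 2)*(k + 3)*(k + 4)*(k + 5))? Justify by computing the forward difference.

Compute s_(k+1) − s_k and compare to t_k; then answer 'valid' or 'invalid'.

s_(k+1) = ((k + 3)*(k + 5) + 5)/((k + 3)*(k + 5))
s_(k+1) − s_k = 5*(-2*k - 7)/(k**4 + 14*k**3 + 71*k**2 + 154*k + 120)
(s_(k+1) − s_k) − t_k = 0

Valid: the claim telescopes to t_k.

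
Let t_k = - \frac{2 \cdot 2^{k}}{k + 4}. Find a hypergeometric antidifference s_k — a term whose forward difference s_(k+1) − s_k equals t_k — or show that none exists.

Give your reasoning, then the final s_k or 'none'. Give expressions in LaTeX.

none (Gosper's algorithm certifies no s_k)

Compute t_(k+1)/t_k: get 2*(k + 4)/(k + 5).
So A=2*k + 8 and B=k + 5, with C=1.
f must satisfy (2*k + 8)·f(k+1) − (k + 4)·f(k) = 1.
From deg A=1, deg B=1, deg C=0: d=-1.
deg f ≤ -1 is impossible — no certificate.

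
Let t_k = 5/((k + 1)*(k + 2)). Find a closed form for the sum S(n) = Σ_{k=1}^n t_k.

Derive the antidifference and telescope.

S(n) = 5*n/(2*(n + 2))

t_(k+1)/t_k = (k + 1)/(k + 3).
Take A(k)=k + 1, B(k)=k + 3, C(k)=1.
Set up (k + 1)·f(k+1) − (k + 2)·f(k) − (1) = 0.
d = 1 from the (1,1,0) case.
Solving with deg f ≤ 1: f(k) = k.
R(k) = B(k−1)·f(k)/C(k) = k*(k + 2); s_k = R·t_k = 5*k/(k + 1).
Δs = 5/(k**2 + 3*k + 2), as required.
s_(n+1) = 5*(n + 1)/(n + 2) and s_(1) = 5/2, so S(n) = 5*n/(2*(n + 2)).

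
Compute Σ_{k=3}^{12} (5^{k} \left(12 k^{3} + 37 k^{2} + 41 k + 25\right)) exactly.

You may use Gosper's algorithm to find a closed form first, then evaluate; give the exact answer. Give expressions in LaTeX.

The ratio is 5*(12*k**3 + 73*k**2 + 151*k + 115)/(12*k**3 + 37*k**2 + 41*k + 25).
A = 5, B = 1, C = k**3 + 37*k**2/12 + 41*k/12 + 25/12.
Need (5)·f(k+1) − (1)·f(k) = k**3 + 37*k**2/12 + 41*k/12 + 25/12.
deg f ≤ 3 (via 0,0,3).
Solving with deg f ≤ 3: f(k) = k*(3*k**2 - 2*k + 4)/12.
Certificate R = B(k−1)f/C = k*(3*k**2 - 2*k + 4)/(12*k**3 + 37*k**2 + 41*k + 25) gives s_k = 5**k*k*(3*k**2 - 2*k + 4).
s_(k+1) − s_k = 5**k*(12*k**3 + 37*k**2 + 41*k + 25) = t_k.
Σ_(k=3)^(12) t_k = s_(13) − s_(3) = 7696533203125 − (9375) = 7696533193750.

Σ = 7696533193750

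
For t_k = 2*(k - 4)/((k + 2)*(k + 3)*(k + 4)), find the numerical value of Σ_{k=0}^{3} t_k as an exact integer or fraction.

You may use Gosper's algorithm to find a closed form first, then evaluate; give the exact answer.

The ratio is (k - 3)*(k + 2)/((k - 4)*(k + 5)).
Take A(k)=k + 2, B(k)=k + 5, C(k)=k - 4.
f must satisfy (k + 2)·f(k+1) − (k + 4)·f(k) = k - 4.
Bound: deg f ≤ 2.
A polynomial solution: f(k) = -k*(k + 11)/6.
So s_k = (B(k−1)f/C)·t_k = (-k*(k + 4)*(k + 11)/(6*(k - 4)))·t_k = k*(-k - 11)/(3*(k + 2)*(k + 3)).
s_(k+1) − s_k = 2*(k - 4)/(k**3 + 9*k**2 + 26*k + 24) = t_k.
Sum = s_(4) − s_(0); s_(4) = -10/21, s_(0) = 0 ⇒ -10/21.

Σ = -10/21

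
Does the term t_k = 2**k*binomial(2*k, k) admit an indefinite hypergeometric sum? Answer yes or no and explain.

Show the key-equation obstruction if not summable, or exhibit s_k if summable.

Ratio r(k) = 4*(2*k + 1)/(k + 1).
Normal form (A,B,C) = (8*k + 4, k + 1, 1).
f must satisfy (8*k + 4)·f(k+1) − (k)·f(k) = 1.
d = -1 from the (1,1,0) case.
Negative degree bound (-1): no f exists, t_k not Gosper-summable.

No — t_k has no hypergeometric antidifference.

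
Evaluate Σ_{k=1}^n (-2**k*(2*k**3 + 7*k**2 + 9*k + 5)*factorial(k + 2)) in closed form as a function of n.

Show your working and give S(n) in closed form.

Ratio r(k) = 2*(2*k**4 + 19*k**3 + 68*k**2 + 110*k + 69)/(2*k**3 + 7*k**2 + 9*k + 5).
Factor: A=2*k + 6; B=1; C=k**3 + 7*k**2/2 + 9*k/2 + 5/2.
f must satisfy (2*k + 6)·f(k+1) − (1)·f(k) = k**3 + 7*k**2/2 + 9*k/2 + 5/2.
deg f ≤ 2 (via 1,0,3).
Coefficient equations give f(k) = (k**2 - k + 1)/2.
Then R = B(k−1)f/C = (k**2 - k + 1)/(2*k**3 + 7*k**2 + 9*k + 5), so s_k = R(k)·t_k = -2**k*(k**2 - k + 1)*factorial(k + 2).
Check: Δs_k = -2**k*(2*k**3 + 7*k**2 + 9*k + 5)*factorial(k + 2). ✓
s_(n+1) = -2**(n + 1)*(n**2 + n + 1)*factorial(n + 3) and s_(1) = -12, so S(n) = -2*2**n*n**2*factorial(n + 3) - 2*2**n*n*factorial(n + 3) - 2*2**n*factorial(n + 3) + 12.

S(n) = -2*2**n*n**2*factorial(n + 3) - 2*2**n*n*factorial(n + 3) - 2*2**n*factorial(n + 3) + 12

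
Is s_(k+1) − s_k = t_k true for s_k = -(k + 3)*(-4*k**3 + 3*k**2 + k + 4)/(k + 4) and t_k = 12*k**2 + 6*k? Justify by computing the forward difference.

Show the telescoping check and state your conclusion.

Invalid: residual (-8*k**3 - 57*k**2 - 25*k - 4)/(k**2 + 9*k + 20) ≠ 0.

s_(k+1) = (4*k**4 + 25*k**3 + 41*k**2 + 16*k - 16)/(k + 5)
s_(k+1) − s_k = (12*k**4 + 106*k**3 + 237*k**2 + 95*k - 4)/(k**2 + 9*k + 20)
(s_(k+1) − s_k) − t_k = (-8*k**3 - 57*k**2 - 25*k - 4)/(k**2 + 9*k + 20)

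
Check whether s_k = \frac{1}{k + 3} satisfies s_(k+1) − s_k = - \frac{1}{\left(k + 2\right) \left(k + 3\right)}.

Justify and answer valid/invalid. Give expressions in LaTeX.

Invalid: residual \frac{2}{k^{3} + 9 k^{2} + 26 k + 24} ≠ 0.

s_(k+1) = 1/(k + 4)
s_(k+1) − s_k = -1/((k + 3)*(k + 4))
(s_(k+1) − s_k) − t_k = 2/(k**3 + 9*k**2 + 26*k + 24)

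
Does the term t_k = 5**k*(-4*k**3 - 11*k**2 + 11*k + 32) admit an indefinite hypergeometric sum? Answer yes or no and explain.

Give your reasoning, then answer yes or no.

Yes. s_k = 5**k*(-k**3 + k**2 + 4*k + 3).

t_(k+1)/t_k = 5*(4*k**3 + 23*k**2 + 23*k - 28)/(4*k**3 + 11*k**2 - 11*k - 32).
Take A(k)=5, B(k)=1, C(k)=k**3 + 11*k**2/4 - 11*k/4 - 8.
Solve (5)·f(k+1) − (1)·f(k) = k**3 + 11*k**2/4 - 11*k/4 - 8.
Degrees (0,0,3) ⇒ d ≤ 3.
Match coefficients ⇒ f(k) = (k**3 - k**2 - 4*k - 3)/4.
So s_k = (B(k−1)f/C)·t_k = ((k**3 - k**2 - 4*k - 3)/(4*k**3 + 11*k**2 - 11*k - 32))·t_k = 5**k*(-k**3 + k**2 + 4*k + 3).
Δs = 5**k*(-4*k**3 - 11*k**2 + 11*k + 32), as required.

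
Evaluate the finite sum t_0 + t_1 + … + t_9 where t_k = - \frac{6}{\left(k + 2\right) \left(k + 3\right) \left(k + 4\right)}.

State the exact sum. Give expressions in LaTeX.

Step 1: r(k) = (k + 2)/(k + 5).
So A=k + 2 and B=k + 5, with C=1.
Set up (k + 2)·f(k+1) − (k + 4)·f(k) − (1) = 0.
deg f ≤ 2 (via 1,1,0).
Coefficient equations give f(k) = k*(k + 5)/12.
Certificate R = B(k−1)f/C = k*(k + 4)*(k + 5)/12 gives s_k = k*(-k - 5)/(2*(k + 2)*(k + 3)).
Verify: -6/(k**3 + 9*k**2 + 26*k + 24) matches t_k.
Sum = s_(10) − s_(0); s_(10) = -25/52, s_(0) = 0 ⇒ -25/52.

Σ = -25/52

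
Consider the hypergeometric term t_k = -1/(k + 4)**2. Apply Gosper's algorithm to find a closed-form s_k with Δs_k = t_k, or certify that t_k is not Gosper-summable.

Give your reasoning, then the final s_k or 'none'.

The ratio is (k + 4)**2/(k + 5)**2.
A = k**2 + 8*k + 16, B = k**2 + 10*k + 25, C = 1.
Set up (k**2 + 8*k + 16)·f(k+1) − (k**2 + 8*k + 16)·f(k) − (1) = 0.
Degrees (2,2,0) ⇒ d ≤ 0.
Write f(k) = c0. Then LHS − RHS = -1, requiring -1 = 0: contradictory. No certificate.

none (Gosper's algorithm certifies no s_k)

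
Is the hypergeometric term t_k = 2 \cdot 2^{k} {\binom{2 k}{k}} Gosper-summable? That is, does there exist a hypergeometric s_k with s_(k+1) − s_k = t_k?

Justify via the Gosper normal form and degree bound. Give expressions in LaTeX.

Ratio r(k) = 4*(2*k + 1)/(k + 1).
Normal form (A,B,C) = (8*k + 4, k + 1, 1).
Key eq: (8*k + 4)·f(k+1) = (k)·f(k) + (1).
Bound: deg f ≤ -1.
deg f ≤ -1 is impossible — no certificate.

No. Not Gosper-summable.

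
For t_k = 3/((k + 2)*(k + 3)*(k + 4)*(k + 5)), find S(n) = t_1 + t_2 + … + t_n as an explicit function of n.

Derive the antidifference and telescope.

t_(k+1)/t_k = (k + 2)/(k + 6).
So A=k + 2 and B=k + 6, with C=1.
Need (k + 2)·f(k+1) − (k + 5)·f(k) = 1.
deg f ≤ 3 (via 1,1,0).
Coefficient equations give f(k) = k*(k**2 + 9*k + 26)/72.
Certificate R = B(k−1)f/C = k*(k + 5)*(k**2 + 9*k + 26)/72 gives s_k = k*(k**2 + 9*k + 26)/(24*(k + 2)*(k + 3)*(k + 4)).
Verify: 3/(k**4 + 14*k**3 + 71*k**2 + 154*k + 120) matches t_k.
Σ_(k=1)^n t_k = s_(n+1) − s_(1) = ((n**3 + 12*n**2 + 47*n + 36)/(24*(n**3 + 12*n**2 + 47*n + 60))) − (1/40), i.e. n*(n**2 + 12*n + 47)/(60*(n**3 + 12*n**2 + 47*n + 60)).

S(n) = n*(n**2 + 12*n + 47)/(60*(n**3 + 12*n**2 + 47*n + 60))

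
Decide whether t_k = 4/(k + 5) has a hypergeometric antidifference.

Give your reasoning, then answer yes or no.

t_(k+1)/t_k = (k + 5)/(k + 6).
Factor: A=k + 5; B=k + 6; C=1.
f must satisfy (k + 5)·f(k+1) − (k + 5)·f(k) = 1.
Bound: deg f ≤ 0.
Generic f = c0 gives residual -1; -1 = 0 cannot hold, so t_k is not Gosper-summable.

No — the linear system for f has no solution.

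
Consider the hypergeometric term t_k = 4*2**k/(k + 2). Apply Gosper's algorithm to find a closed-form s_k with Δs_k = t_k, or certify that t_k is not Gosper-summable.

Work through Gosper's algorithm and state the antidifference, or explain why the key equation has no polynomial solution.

no hypergeometric antidifference exists

Ratio r(k) = 2*(k + 2)/(k + 3).
Normal form (A,B,C) = (2*k + 4, k + 3, 1).
Key eq: (2*k + 4)·f(k+1) = (k + 2)·f(k) + (1).
From deg A=1, deg B=1, deg C=0: d=-1.
d = -1 < 0 ⇒ no nonzero polynomial f; not summable.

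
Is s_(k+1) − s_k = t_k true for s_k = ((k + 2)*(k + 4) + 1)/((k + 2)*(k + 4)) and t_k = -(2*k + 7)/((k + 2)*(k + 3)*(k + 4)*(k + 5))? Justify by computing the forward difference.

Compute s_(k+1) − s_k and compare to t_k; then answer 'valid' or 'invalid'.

s_(k+1) = ((k + 3)*(k + 5) + 1)/((k + 3)*(k + 5))
s_(k+1) − s_k = (-2*k - 7)/(k**4 + 14*k**3 + 71*k**2 + 154*k + 120)
(s_(k+1) − s_k) − t_k = 0

Valid: the claim telescopes to t_k.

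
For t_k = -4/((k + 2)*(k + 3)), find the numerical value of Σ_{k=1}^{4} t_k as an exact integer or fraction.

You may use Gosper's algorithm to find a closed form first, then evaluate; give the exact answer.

r(k) = (k + 2)/(k + 4) after simplifying.
Gosper form: A/B · C(k+1)/C(k) with A=k + 2, B=k + 4, C=1.
Solve (k + 2)·f(k+1) − (k + 3)·f(k) = 1.
Bound: deg f ≤ 1.
A polynomial solution: f(k) = k/2.
R(k) = B(k−1)·f(k)/C(k) = k*(k + 3)/2; s_k = R·t_k = -2*k/(k + 2).
Δs = -4/(k**2 + 5*k + 6), as required.
Evaluate s at k=5 and k=1: -10/7 and -2/3; difference -16/21.

Σ = -16/21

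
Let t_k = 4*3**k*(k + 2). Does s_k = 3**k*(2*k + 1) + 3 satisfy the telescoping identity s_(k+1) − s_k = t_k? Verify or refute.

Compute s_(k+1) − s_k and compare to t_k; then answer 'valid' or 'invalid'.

valid (s_(k+1) − s_k reduces to t_k)

s_(k+1) = 3*3**k*(2*k + 3) + 3
s_(k+1) − s_k = 4*3**k*(k + 2)
(s_(k+1) − s_k) − t_k = 0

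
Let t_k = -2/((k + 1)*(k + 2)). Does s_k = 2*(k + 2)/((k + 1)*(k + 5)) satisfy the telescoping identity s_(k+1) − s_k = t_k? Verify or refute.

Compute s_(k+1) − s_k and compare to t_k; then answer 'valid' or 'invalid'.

s_(k+1) = 2*(k + 3)/((k + 2)*(k + 6))
s_(k+1) − s_k = 2*(-k**2 - 5*k - 9)/(k**4 + 14*k**3 + 65*k**2 + 112*k + 60)
(s_(k+1) − s_k) − t_k = 6*(2*k + 7)/(k**4 + 14*k**3 + 65*k**2 + 112*k + 60)

Invalid: residual 6*(2*k + 7)/(k**4 + 14*k**3 + 65*k**2 + 112*k + 60) ≠ 0.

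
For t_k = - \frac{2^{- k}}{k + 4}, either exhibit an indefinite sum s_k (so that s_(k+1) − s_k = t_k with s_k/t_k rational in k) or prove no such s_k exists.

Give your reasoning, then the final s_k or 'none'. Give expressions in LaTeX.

The ratio is (k + 4)/(2*(k + 5)).
Take A(k)=k/2 + 2, B(k)=k + 5, C(k)=1.
Key eq: (k/2 + 2)·f(k+1) = (k + 4)·f(k) + (1).
Degrees (1,1,0) ⇒ d ≤ -1.
Bound -1 < 0, so the key equation has no polynomial solution.

none (Gosper's algorithm certifies no s_k)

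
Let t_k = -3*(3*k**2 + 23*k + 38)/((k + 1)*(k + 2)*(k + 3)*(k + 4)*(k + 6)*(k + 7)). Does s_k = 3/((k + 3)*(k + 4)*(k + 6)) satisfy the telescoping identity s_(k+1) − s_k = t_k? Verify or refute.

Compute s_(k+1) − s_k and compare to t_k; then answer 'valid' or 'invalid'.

s_(k+1) = 3/((k + 4)*(k + 5)*(k + 7))
s_(k+1) − s_k = 3*(-3*k - 17)/(k**5 + 25*k**4 + 245*k**3 + 1175*k**2 + 2754*k + 2520)
(s_(k+1) − s_k) − t_k = 36*(k**2 + 8*k + 13)/(k**7 + 28*k**6 + 322*k**5 + 1960*k**4 + 6769*k**3 + 13132*k**2 + 13068*k + 5040)

Invalid: residual 36*(k**2 + 8*k + 13)/(k**7 + 28*k**6 + 322*k**5 + 1960*k**4 + 6769*k**3 + 13132*k**2 + 13068*k + 5040) ≠ 0.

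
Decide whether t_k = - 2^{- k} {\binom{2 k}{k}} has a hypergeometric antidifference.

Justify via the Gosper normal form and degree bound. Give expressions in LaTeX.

No — t_k has no hypergeometric antidifference.

Step 1: r(k) = (2*k + 1)/(k + 1).
Gosper form: A/B · C(k+1)/C(k) with A=2*k + 1, B=k + 1, C=1.
Solve (2*k + 1)·f(k+1) − (k)·f(k) = 1.
Degrees (1,1,0) ⇒ d ≤ -1.
Negative degree bound (-1): no f exists, t_k not Gosper-summable.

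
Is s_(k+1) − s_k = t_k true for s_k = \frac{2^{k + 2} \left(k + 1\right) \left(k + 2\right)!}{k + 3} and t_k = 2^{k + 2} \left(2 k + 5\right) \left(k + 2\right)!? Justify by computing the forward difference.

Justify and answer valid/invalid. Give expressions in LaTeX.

Invalid: residual - \frac{2^{k + 3} \left(k + 2\right) \left(2 k + 7\right) \left(k + 2\right)!}{\left(k + 3\right) \left(k + 4\right)} ≠ 0.

s_(k+1) = 2**(k + 3)*(k + 2)*factorial(k + 3)/(k + 4)
s_(k+1) − s_k = 2**(k + 2)*(2*k**3 + 15*k**2 + 37*k + 32)*factorial(k + 2)/((k + 3)*(k + 4))
(s_(k+1) − s_k) − t_k = -2**(k + 3)*(k + 2)*(2*k + 7)*factorial(k + 2)/((k + 3)*(k + 4))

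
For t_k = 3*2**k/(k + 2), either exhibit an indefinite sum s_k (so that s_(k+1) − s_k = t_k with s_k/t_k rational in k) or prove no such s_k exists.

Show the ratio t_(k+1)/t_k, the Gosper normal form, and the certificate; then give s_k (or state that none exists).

Ratio r(k) = 2*(k + 2)/(k + 3).
Normal form (A,B,C) = (2*k + 4, k + 3, 1).
Solve (2*k + 4)·f(k+1) − (k + 2)·f(k) = 1.
Degrees (1,1,0) ⇒ d ≤ -1.
deg f ≤ -1 is impossible — no certificate.

none (Gosper's algorithm certifies no s_k)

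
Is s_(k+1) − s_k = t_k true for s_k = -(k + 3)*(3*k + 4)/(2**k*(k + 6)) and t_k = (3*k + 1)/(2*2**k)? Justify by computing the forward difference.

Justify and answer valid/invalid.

s_(k+1) = -(k + 4)*(3*k + 7)/(2*2**k*(k + 7))
s_(k+1) − s_k = k*(3*k**2 + 31*k + 64)/(2*2**k*(k**2 + 13*k + 42))
(s_(k+1) − s_k) − t_k = 3*(-3*k**2 - 25*k - 14)/(2*2**k*(k**2 + 13*k + 42))

Invalid: residual 3*(-3*k**2 - 25*k - 14)/(2*2**k*(k**2 + 13*k + 42)) ≠ 0.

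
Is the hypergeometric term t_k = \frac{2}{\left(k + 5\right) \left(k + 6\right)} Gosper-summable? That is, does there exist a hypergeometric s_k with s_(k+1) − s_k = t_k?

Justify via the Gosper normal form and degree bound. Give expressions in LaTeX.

t_(k+1)/t_k = (k + 5)/(k + 7).
Gosper form: A/B · C(k+1)/C(k) with A=k + 5, B=k + 7, C=1.
f must satisfy (k + 5)·f(k+1) − (k + 6)·f(k) = 1.
d = 1 from the (1,1,0) case.
Match coefficients ⇒ f(k) = k/5.
So s_k = (B(k−1)f/C)·t_k = (k*(k + 6)/5)·t_k = 2*k/(5*(k + 5)).
Check: Δs_k = 2/(k**2 + 11*k + 30). ✓

Yes. s_k = \frac{2 k}{5 \left(k + 5\right)}.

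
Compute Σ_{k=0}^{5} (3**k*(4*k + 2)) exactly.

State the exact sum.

Σ = 7292

Compute t_(k+1)/t_k: get 3*(2*k + 3)/(2*k + 1).
A = 3, B = 1, C = k + 1/2.
Set up (3)·f(k+1) − (1)·f(k) − (k + 1/2) = 0.
From deg A=0, deg B=0, deg C=1: d=1.
Match coefficients ⇒ f(k) = (k - 1)/2.
Then R = B(k−1)f/C = (k - 1)/(2*k + 1), so s_k = R(k)·t_k = 2*3**k*(k - 1).
s_(k+1) − s_k = 3**k*(4*k + 2) = t_k.
Sum = s_(6) − s_(0); s_(6) = 7290, s_(0) = -2 ⇒ 7292.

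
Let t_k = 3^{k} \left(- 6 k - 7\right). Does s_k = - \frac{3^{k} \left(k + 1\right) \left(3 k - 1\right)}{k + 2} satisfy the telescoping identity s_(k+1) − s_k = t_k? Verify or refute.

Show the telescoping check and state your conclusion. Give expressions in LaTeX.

s_(k+1) = -3**(k + 1)*(k + 2)*(3*k + 2)/(k + 3)
s_(k+1) − s_k = 3**k*(-6*k**3 - 31*k**2 - 55*k - 27)/(k**2 + 5*k + 6)
(s_(k+1) − s_k) − t_k = 3**k*(6*k**2 + 16*k + 15)/(k**2 + 5*k + 6)

Invalid: residual \frac{3^{k} \left(6 k^{2} + 16 k + 15\right)}{k^{2} + 5 k + 6} ≠ 0.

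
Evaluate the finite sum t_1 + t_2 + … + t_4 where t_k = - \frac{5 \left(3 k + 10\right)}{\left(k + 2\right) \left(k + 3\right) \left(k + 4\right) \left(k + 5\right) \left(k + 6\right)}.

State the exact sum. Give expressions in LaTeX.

Ratio r(k) = (k + 2)*(3*k + 13)/((k + 7)*(3*k + 10)).
Take A(k)=k + 2, B(k)=k + 7, C(k)=k + 10/3.
Need (k + 2)·f(k+1) − (k + 6)·f(k) = k + 10/3.
Degrees (1,1,1) ⇒ d ≤ 4.
Coefficient equations give f(k) = k*(k + 3)*(k**2 + 11*k + 38)/120.
So s_k = (B(k−1)f/C)·t_k = (k*(k + 3)*(k + 6)*(k**2 + 11*k + 38)/(40*(3*k + 10)))·t_k = k*(-k**2 - 11*k - 38)/(8*(k**3 + 11*k**2 + 38*k + 40)).
Verify: 5*(-3*k - 10)/(k**5 + 20*k**4 + 155*k**3 + 580*k**2 + 1044*k + 720) matches t_k.
Σ_(k=1)^(4) t_k = s_(5) − s_(1) = -59/504 − (-5/72) = -1/21.

Σ = -1/21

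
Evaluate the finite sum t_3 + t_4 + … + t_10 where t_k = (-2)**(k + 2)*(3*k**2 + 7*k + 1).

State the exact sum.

Σ = 1072800

Step 1: r(k) = 2*(-3*k**2 - 13*k - 11)/(3*k**2 + 7*k + 1).
So A=-2 and B=1, with C=k**2 + 7*k/3 + 1/3.
f must satisfy (-2)·f(k+1) − (1)·f(k) = k**2 + 7*k/3 + 1/3.
d = 2 from the (0,0,2) case.
Solve for f: f(k) = -(k**2 + k - 1)/3 (degree 2 ≤ 2).
So s_k = (B(k−1)f/C)·t_k = (-(k**2 + k - 1)/(3*k**2 + 7*k + 1))·t_k = (-2)**(k + 2)*(-k**2 - k + 1).
s_(k+1) − s_k = (-2)**(k + 2)*(3*k**2 + 7*k + 1) = t_k.
Evaluate s at k=11 and k=3: 1073152 and 352; difference 1072800.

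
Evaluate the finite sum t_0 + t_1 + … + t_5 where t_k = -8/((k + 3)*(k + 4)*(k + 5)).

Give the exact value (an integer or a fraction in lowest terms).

Σ = -13/45

r(k) = (k + 3)/(k + 6) after simplifying.
Gosper form: A/B · C(k+1)/C(k) with A=k + 3, B=k + 6, C=1.
f must satisfy (k + 3)·f(k+1) − (k + 5)·f(k) = 1.
From deg A=1, deg B=1, deg C=0: d=2.
Coefficient equations give f(k) = k*(k + 7)/24.
R(k) = B(k−1)·f(k)/C(k) = k*(k + 5)*(k + 7)/24; s_k = R·t_k = k*(-k - 7)/(3*(k + 3)*(k + 4)).
Δs = -8/(k**3 + 12*k**2 + 47*k + 60), as required.
Sum = s_(6) − s_(0); s_(6) = -13/45, s_(0) = 0 ⇒ -13/45.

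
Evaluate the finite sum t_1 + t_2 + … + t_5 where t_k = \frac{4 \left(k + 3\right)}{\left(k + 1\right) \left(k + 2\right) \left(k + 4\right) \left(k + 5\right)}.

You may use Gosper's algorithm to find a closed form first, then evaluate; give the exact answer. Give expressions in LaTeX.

t_(k+1)/t_k = (k + 1)*(k + 4)**2/((k + 3)**2*(k + 6)).
Gosper form: A/B · C(k+1)/C(k) with A=k + 1, B=k + 6, C=k**2 + 6*k + 9.
f must satisfy (k + 1)·f(k+1) − (k + 5)·f(k) = k**2 + 6*k + 9.
deg f ≤ 4 (via 1,1,2).
Match coefficients ⇒ f(k) = k*(k + 2)*(k + 3)*(k + 5)/8.
Then R = B(k−1)f/C = k*(k + 2)*(k + 5)**2/(8*(k + 3)), so s_k = R(k)·t_k = k*(k + 5)/(2*(k**2 + 5*k + 4)).
Verify: 4*(k + 3)/(k**4 + 12*k**3 + 49*k**2 + 78*k + 40) matches t_k.
Telescoping: Σ = s_(6) − s_(1) = 33/70 − (3/10) = 6/35.

Σ = 6/35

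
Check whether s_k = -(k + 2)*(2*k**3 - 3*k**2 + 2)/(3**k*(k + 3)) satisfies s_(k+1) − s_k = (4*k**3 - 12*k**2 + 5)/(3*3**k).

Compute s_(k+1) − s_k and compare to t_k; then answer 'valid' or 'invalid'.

Invalid: residual (-4*k**4 - 6*k**3 + 45*k**2 - 5*k - 21)/(3*3**k*(k**2 + 7*k + 12)) ≠ 0.

s_(k+1) = -(k + 3)*(2*(k + 1)**3 - 3*(k + 1)**2 + 2)/(3*3**k*(k + 4))
s_(k+1) − s_k = (4*k**5 + 12*k**4 - 42*k**3 - 94*k**2 + 30*k + 39)/(3*3**k*(k**2 + 7*k + 12))
(s_(k+1) − s_k) − t_k = (-4*k**4 - 6*k**3 + 45*k**2 - 5*k - 21)/(3*3**k*(k**2 + 7*k + 12))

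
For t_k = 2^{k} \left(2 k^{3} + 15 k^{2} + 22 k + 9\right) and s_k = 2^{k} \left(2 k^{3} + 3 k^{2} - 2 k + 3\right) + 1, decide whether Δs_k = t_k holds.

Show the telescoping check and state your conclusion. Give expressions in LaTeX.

s_(k+1) = 2**(k + 1)*(-2*k + 2*(k + 1)**3 + 3*(k + 1)**2 + 1) + 1
s_(k+1) − s_k = 2**k*(2*k**3 + 15*k**2 + 22*k + 9)
(s_(k+1) − s_k) − t_k = 0

Valid — Δs_k = t_k.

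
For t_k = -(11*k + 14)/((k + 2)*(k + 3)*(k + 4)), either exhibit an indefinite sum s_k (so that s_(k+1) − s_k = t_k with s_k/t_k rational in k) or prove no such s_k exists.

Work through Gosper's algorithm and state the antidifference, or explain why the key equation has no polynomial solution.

s_k = k*(-3*k - 4)/((k + 2)*(k + 3))

Step 1: r(k) = (k + 2)*(11*k + 25)/((k + 5)*(11*k + 14)).
Take A(k)=k + 2, B(k)=k + 5, C(k)=k + 14/11.
Set up (k + 2)·f(k+1) − (k + 4)·f(k) − (k + 14/11) = 0.
From deg A=1, deg B=1, deg C=1: d=2.
Solve for f: f(k) = k*(3*k + 4)/11 (degree 2 ≤ 2).
R(k) = B(k−1)·f(k)/C(k) = k*(k + 4)*(3*k + 4)/(11*k + 14); s_k = R·t_k = k*(-3*k - 4)/((k + 2)*(k + 3)).
Verify: (-11*k - 14)/(k**3 + 9*k**2 + 26*k + 24) matches t_k.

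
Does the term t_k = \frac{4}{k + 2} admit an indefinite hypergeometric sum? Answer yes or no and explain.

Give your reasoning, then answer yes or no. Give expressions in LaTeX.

Step 1: r(k) = (k + 2)/(k + 3).
Gosper form: A/B · C(k+1)/C(k) with A=k + 2, B=k + 3, C=1.
Solve (k + 2)·f(k+1) − (k + 2)·f(k) = 1.
d = 0 from the (1,1,0) case.
Put f(k) = c0: A·f(k+1) − B(k−1)·f(k) − C = -1; need -1 = 0 — inconsistent ⇒ no f, not summable.

No; the coefficient equations for f are inconsistent.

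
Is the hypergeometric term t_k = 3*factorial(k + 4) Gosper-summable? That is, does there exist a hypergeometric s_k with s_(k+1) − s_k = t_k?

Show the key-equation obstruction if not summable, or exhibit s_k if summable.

Compute t_(k+1)/t_k: get k + 5.
Normal form (A,B,C) = (k + 5, 1, 1).
Set up (k + 5)·f(k+1) − (1)·f(k) − (1) = 0.
Degrees (1,0,0) ⇒ d ≤ -1.
Bound -1 < 0, so the key equation has no polynomial solution.

No — negative degree bound, so no certificate f.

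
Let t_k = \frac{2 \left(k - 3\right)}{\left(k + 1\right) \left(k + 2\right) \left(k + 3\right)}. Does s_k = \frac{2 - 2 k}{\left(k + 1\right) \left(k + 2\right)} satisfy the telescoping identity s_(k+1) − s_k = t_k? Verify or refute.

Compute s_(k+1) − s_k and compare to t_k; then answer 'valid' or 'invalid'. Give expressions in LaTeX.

valid; difference matches t_k

s_(k+1) = -2*k/((k + 2)*(k + 3))
s_(k+1) − s_k = 2*(k - 3)/(k**3 + 6*k**2 + 11*k + 6)
(s_(k+1) − s_k) − t_k = 0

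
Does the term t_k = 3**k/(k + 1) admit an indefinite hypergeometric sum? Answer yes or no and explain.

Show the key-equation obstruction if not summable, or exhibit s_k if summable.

No — t_k has no hypergeometric antidifference.

t_(k+1)/t_k = 3*(k + 1)/(k + 2).
Gosper form: A/B · C(k+1)/C(k) with A=3*k + 3, B=k + 2, C=1.
Need (3*k + 3)·f(k+1) − (k + 1)·f(k) = 1.
From deg A=1, deg B=1, deg C=0: d=-1.
deg f ≤ -1 is impossible — no certificate.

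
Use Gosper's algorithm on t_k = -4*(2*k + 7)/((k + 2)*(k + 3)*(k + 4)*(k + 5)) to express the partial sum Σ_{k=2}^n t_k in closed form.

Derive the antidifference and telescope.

Step 1: r(k) = (k + 2)*(2*k + 9)/((k + 6)*(2*k + 7)).
Take A(k)=k + 2, B(k)=k + 6, C(k)=k + 7/2.
f must satisfy (k + 2)·f(k+1) − (k + 5)·f(k) = k + 7/2.
From deg A=1, deg B=1, deg C=1: d=3.
Coefficient equations give f(k) = k*(k + 3)*(k + 6)/16.
Certificate R = B(k−1)f/C = k*(k + 3)*(k + 5)*(k + 6)/(8*(2*k + 7)) gives s_k = k*(-k - 6)/(2*(k**2 + 6*k + 8)).
s_(k+1) − s_k = 4*(-2*k - 7)/(k**4 + 14*k**3 + 71*k**2 + 154*k + 120) = t_k.
Σ_(k=2)^n t_k = s_(n+1) − s_(2) = ((-n**2 - 8*n - 7)/(2*(n**2 + 8*n + 15))) − (-1/3), i.e. (-n**2 - 8*n + 9)/(6*(n**2 + 8*n + 15)).

S(n) = (-n**2 - 8*n + 9)/(6*(n**2 + 8*n + 15))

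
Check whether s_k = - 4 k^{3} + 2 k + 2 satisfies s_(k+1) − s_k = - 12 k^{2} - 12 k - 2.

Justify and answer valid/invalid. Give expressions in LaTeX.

s_(k+1) = 2*k - 4*(k + 1)**3 + 4
s_(k+1) − s_k = -12*k**2 - 12*k - 2
(s_(k+1) − s_k) − t_k = 0

Valid — Δs_k = t_k.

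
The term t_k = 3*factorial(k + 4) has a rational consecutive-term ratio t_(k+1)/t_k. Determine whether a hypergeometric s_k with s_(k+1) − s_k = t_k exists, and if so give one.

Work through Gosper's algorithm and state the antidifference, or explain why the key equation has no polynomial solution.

r(k) = k + 5 after simplifying.
Gosper form: A/B · C(k+1)/C(k) with A=k + 5, B=1, C=1.
Solve (k + 5)·f(k+1) − (1)·f(k) = 1.
d = -1 from the (1,0,0) case.
deg f ≤ -1 is impossible — no certificate.

none (Gosper's algorithm certifies no s_k)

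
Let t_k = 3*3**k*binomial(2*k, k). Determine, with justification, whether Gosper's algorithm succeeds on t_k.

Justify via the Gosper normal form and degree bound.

No — t_k has no hypergeometric antidifference.

r(k) = 6*(2*k + 1)/(k + 1) after simplifying.
A = 12*k + 6, B = k + 1, C = 1.
Solve (12*k + 6)·f(k+1) − (k)·f(k) = 1.
Degrees (1,1,0) ⇒ d ≤ -1.
Bound -1 < 0, so the key equation has no polynomial solution.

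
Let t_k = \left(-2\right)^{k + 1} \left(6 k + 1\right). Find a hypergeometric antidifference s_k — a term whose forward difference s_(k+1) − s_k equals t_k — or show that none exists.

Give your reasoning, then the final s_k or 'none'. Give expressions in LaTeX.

s_k = \left(-2\right)^{k + 1} \left(1 - 2 k\right)

Compute t_(k+1)/t_k: get 2*(-6*k - 7)/(6*k + 1).
Factor: A=-2; B=1; C=k + 1/6.
f must satisfy (-2)·f(k+1) − (1)·f(k) = k + 1/6.
d = 1 from the (0,0,1) case.
Solving with deg f ≤ 1: f(k) = -(2*k - 1)/6.
R(k) = B(k−1)·f(k)/C(k) = -(2*k - 1)/(6*k + 1); s_k = R·t_k = (-2)**(k + 1)*(1 - 2*k).
s_(k+1) − s_k = (-2)**(k + 1)*(6*k + 1) = t_k.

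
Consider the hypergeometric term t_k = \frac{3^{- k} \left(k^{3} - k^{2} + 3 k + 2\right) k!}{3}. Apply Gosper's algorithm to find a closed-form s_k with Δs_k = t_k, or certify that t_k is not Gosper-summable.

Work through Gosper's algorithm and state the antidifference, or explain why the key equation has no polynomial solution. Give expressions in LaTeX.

Compute t_(k+1)/t_k: get (k + 1)*(3*k + (k + 1)**3 - (k + 1)**2 + 5)/(3*(k**3 - k**2 + 3*k + 2)).
A = k/3 + 1/3, B = 1, C = k**3 - k**2 + 3*k + 2.
Key eq: (k/3 + 1/3)·f(k+1) = (1)·f(k) + (k**3 - k**2 + 3*k + 2).
Degrees (1,0,3) ⇒ d ≤ 2.
Solving with deg f ≤ 2: f(k) = 3*(k**2 - k - 1).
Certificate R = B(k−1)f/C = 3*(k**2 - k - 1)/(k**3 - k**2 + 3*k + 2) gives s_k = (k**2 - k - 1)*factorial(k)/3**k.
Verify: (k**3 - k**2 + 3*k + 2)*factorial(k)/(3*3**k) matches t_k.

s_k = 3^{- k} \left(k^{2} - k - 1\right) k!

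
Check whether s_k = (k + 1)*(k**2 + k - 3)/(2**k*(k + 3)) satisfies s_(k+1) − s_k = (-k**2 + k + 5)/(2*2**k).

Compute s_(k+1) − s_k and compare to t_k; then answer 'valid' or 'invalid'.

s_(k+1) = (k + 2)*(k + (k + 1)**2 - 2)/(2*2**k*(k + 4))
s_(k+1) − s_k = (-k**4 - 4*k**3 + 8*k**2 + 35*k + 18)/(2*2**k*(k**2 + 7*k + 12))
(s_(k+1) − s_k) − t_k = (k**3 + 4*k**2 - 6*k - 21)/(2**k*(k**2 + 7*k + 12))

Invalid: residual (k**3 + 4*k**2 - 6*k - 21)/(2**k*(k**2 + 7*k + 12)) ≠ 0.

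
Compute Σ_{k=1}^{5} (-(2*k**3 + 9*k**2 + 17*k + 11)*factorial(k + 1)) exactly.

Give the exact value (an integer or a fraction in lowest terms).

Σ = -458628

t_(k+1)/t_k = (2*k**4 + 19*k**3 + 71*k**2 + 121*k + 78)/(2*k**3 + 9*k**2 + 17*k + 11).
Factor: A=k + 2; B=1; C=k**3 + 9*k**2/2 + 17*k/2 + 11/2.
Key eq: (k + 2)·f(k+1) = (1)·f(k) + (k**3 + 9*k**2/2 + 17*k/2 + 11/2).
Degrees (1,0,3) ⇒ d ≤ 2.
Solving with deg f ≤ 2: f(k) = (k + 1)*(2*k + 1)/2.
Then R = B(k−1)f/C = (k + 1)*(2*k + 1)/(2*k**3 + 9*k**2 + 17*k + 11), so s_k = R(k)·t_k = -(k + 1)*(2*k + 1)*factorial(k + 1).
Check: Δs_k = -(2*k**3 + 9*k**2 + 17*k + 11)*factorial(k + 1). ✓
Sum = s_(6) − s_(1); s_(6) = -458640, s_(1) = -12 ⇒ -458628.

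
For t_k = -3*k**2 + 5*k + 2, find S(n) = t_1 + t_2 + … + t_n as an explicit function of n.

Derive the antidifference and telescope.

Step 1: r(k) = (3*k**2 + k - 4)/(3*k**2 - 5*k - 2).
A = 1, B = 1, C = k**2 - 5*k/3 - 2/3.
Key eq: (1)·f(k+1) = (1)·f(k) + (k**2 - 5*k/3 - 2/3).
Degrees (0,0,2) ⇒ d ≤ 3.
Coefficient equations give f(k) = k*(k**2 - 4*k + 1)/3.
R(k) = B(k−1)·f(k)/C(k) = k*(k**2 - 4*k + 1)/((k - 2)*(3*k + 1)); s_k = R·t_k = k*(-k**2 + 4*k - 1).
Δs = -3*k**2 + 5*k + 2, as required.
Telescope: S(n) = s_(n+1) − s_(1) = -n**3 + n**2 + 4*n + 2 − (2) = n*(-n**2 + n + 4).

S(n) = n*(-n**2 + n + 4)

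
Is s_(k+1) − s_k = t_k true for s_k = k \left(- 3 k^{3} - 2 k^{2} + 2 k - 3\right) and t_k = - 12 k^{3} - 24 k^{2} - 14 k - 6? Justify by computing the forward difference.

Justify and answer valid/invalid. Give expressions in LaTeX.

valid; difference matches t_k

s_(k+1) = -3*k**4 - 14*k**3 - 22*k**2 - 17*k - 6
s_(k+1) − s_k = -12*k**3 - 24*k**2 - 14*k - 6
(s_(k+1) − s_k) − t_k = 0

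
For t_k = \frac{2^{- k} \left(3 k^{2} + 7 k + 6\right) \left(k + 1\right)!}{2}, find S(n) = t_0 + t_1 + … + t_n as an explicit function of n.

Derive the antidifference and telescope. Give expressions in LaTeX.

S(n) = 2^{- n - 1} \left(- 2^{n + 3} + 3 n^{3} n! + 16 n^{2} n! + 27 n n! + 14 n!\right)

Step 1: r(k) = (k + 2)*(7*k + 3*(k + 1)**2 + 13)/(2*(3*k**2 + 7*k + 6)).
Take A(k)=k/2 + 1, B(k)=1, C(k)=k**2 + 7*k/3 + 2.
Need (k/2 + 1)·f(k+1) − (1)·f(k) = k**2 + 7*k/3 + 2.
Bound: deg f ≤ 1.
Solving with deg f ≤ 1: f(k) = 2*(3*k + 4)/3.
R(k) = B(k−1)·f(k)/C(k) = 2*(3*k + 4)/(3*k**2 + 7*k + 6); s_k = R·t_k = (3*k + 4)*factorial(k + 1)/2**k.
Check: Δs_k = (3*k**2 + 7*k + 6)*factorial(k + 1)/(2*2**k). ✓
s_(n+1) = 2**(-n - 1)*(3*n + 7)*factorial(n + 2) and s_(0) = 4, so S(n) = 2**(-n - 1)*(-2**(n + 3) + 3*n**3*factorial(n) + 16*n**2*factorial(n) + 27*n*factorial(n) + 14*factorial(n)).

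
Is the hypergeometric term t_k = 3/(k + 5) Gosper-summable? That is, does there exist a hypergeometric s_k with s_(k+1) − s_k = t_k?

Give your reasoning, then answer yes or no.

The ratio is (k + 5)/(k + 6).
Normal form (A,B,C) = (k + 5, k + 6, 1).
f must satisfy (k + 5)·f(k+1) − (k + 5)·f(k) = 1.
Bound: deg f ≤ 0.
Generic f = c0 gives residual -1; -1 = 0 cannot hold, so t_k is not Gosper-summable.

No; the coefficient equations for f are inconsistent.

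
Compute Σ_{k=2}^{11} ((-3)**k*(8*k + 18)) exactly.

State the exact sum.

Σ = -14348844

t_(k+1)/t_k = 3*(-4*k - 13)/(4*k + 9).
Factor: A=-3; B=1; C=k + 9/4.
Key eq: (-3)·f(k+1) = (1)·f(k) + (k + 9/4).
Degrees (0,0,1) ⇒ d ≤ 1.
Match coefficients ⇒ f(k) = -(2*k + 3)/8.
Then R = B(k−1)f/C = -(2*k + 3)/(2*(4*k + 9)), so s_k = R(k)·t_k = (-3)**k*(-2*k - 3).
Check: Δs_k = (-3)**k*(8*k + 18). ✓
Σ_(k=2)^(11) t_k = s_(12) − s_(2) = -14348907 − (-63) = -14348844.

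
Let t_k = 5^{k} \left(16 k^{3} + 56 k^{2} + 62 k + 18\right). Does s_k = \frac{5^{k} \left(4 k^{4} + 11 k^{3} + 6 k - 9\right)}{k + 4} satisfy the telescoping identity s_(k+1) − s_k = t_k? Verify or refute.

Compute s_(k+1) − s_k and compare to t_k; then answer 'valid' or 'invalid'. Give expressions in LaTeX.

Invalid: residual \frac{5^{k} \left(- 16 k^{4} - 116 k^{3} - 287 k^{2} - 263 k - 75\right)}{k^{2} + 9 k + 20} ≠ 0.

s_(k+1) = 5**(k + 1)*(6*k + 4*(k + 1)**4 + 11*(k + 1)**3 - 3)/(k + 5)
s_(k+1) − s_k = 5**k*(16*k**5 + 184*k**4 + 770*k**3 + 1409*k**2 + 1139*k + 285)/(k**2 + 9*k + 20)
(s_(k+1) − s_k) − t_k = 5**k*(-16*k**4 - 116*k**3 - 287*k**2 - 263*k - 75)/(k**2 + 9*k + 20)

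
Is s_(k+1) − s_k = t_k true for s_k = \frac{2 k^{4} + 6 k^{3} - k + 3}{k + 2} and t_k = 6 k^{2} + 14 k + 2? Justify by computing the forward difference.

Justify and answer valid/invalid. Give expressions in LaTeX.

Invalid: residual \frac{- 4 k^{3} - 22 k^{2} - 34 k - 1}{k^{2} + 5 k + 6} ≠ 0.

s_(k+1) = (-k + 2*(k + 1)**4 + 6*(k + 1)**3 + 2)/(k + 3)
s_(k+1) − s_k = (6*k**4 + 40*k**3 + 86*k**2 + 60*k + 11)/(k**2 + 5*k + 6)
(s_(k+1) − s_k) − t_k = (-4*k**3 - 22*k**2 - 34*k - 1)/(k**2 + 5*k + 6)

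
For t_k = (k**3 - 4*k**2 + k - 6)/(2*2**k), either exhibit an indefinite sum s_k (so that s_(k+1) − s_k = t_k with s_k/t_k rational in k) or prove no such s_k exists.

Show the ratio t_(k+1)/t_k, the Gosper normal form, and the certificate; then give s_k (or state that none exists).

Ratio r(k) = (k**3 - k**2 - 4*k - 8)/(2*(k**3 - 4*k**2 + k - 6)).
Normal form (A,B,C) = (1/2, 1, k**3 - 4*k**2 + k - 6).
Solve (1/2)·f(k+1) − (1)·f(k) = k**3 - 4*k**2 + k - 6.
deg f ≤ 3 (via 0,0,3).
Coefficient equations give f(k) = -2*(k**3 - k**2 + 2*k - 4).
Certificate R = B(k−1)f/C = -2*(k**3 - k**2 + 2*k - 4)/(k**3 - 4*k**2 + k - 6) gives s_k = (-k**3 + k**2 - 2*k + 4)/2**k.
Check: Δs_k = (k**3 - 4*k**2 + k - 6)/(2*2**k). ✓

s_k = (-k**3 + k**2 - 2*k + 4)/2**k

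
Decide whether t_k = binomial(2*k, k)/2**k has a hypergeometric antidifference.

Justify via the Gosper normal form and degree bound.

Ratio r(k) = (2*k + 1)/(k + 1).
Factor: A=2*k + 1; B=k + 1; C=1.
Solve (2*k + 1)·f(k+1) − (k)·f(k) = 1.
From deg A=1, deg B=1, deg C=0: d=-1.
deg f ≤ -1 is impossible — no certificate.

No. Not Gosper-summable.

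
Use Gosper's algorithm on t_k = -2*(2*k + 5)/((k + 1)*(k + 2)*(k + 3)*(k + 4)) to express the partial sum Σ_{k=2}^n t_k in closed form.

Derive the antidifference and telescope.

Step 1: r(k) = (k + 1)*(2*k + 7)/((k + 5)*(2*k + 5)).
Take A(k)=k + 1, B(k)=k + 5, C(k)=k + 5/2.
f must satisfy (k + 1)·f(k+1) − (k + 4)·f(k) = k + 5/2.
deg f ≤ 3 (via 1,1,1).
Solving with deg f ≤ 3: f(k) = k*(k + 2)*(k + 4)/6.
Then R = B(k−1)f/C = k*(k + 2)*(k + 4)**2/(3*(2*k + 5)), so s_k = R(k)·t_k = 2*k*(-k - 4)/(3*(k**2 + 4*k + 3)).
Δs = 2*(-2*k - 5)/(k**4 + 10*k**3 + 35*k**2 + 50*k + 24), as required.
Σ_(k=2)^n t_k = s_(n+1) − s_(2) = (2*(-n**2 - 6*n - 5)/(3*(n**2 + 6*n + 8))) − (-8/15), i.e. 2*(-n**2 - 6*n + 7)/(15*(n**2 + 6*n + 8)).

S(n) = 2*(-n**2 - 6*n + 7)/(15*(n**2 + 6*n + 8))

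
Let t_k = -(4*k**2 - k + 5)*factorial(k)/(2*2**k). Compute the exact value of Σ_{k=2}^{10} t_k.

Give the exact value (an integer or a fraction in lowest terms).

The ratio is (k + 1)*(-k + 4*(k + 1)**2 + 4)/(2*(4*k**2 - k + 5)).
Factor: A=k/2 + 1/2; B=1; C=k**2 - k/4 + 5/4.
f must satisfy (k/2 + 1/2)·f(k+1) − (1)·f(k) = k**2 - k/4 + 5/4.
d = 1 from the (1,0,2) case.
Solve for f: f(k) = (4*k - 1)/2 (degree 1 ≤ 1).
Then R = B(k−1)f/C = 2*(4*k - 1)/(4*k**2 - k + 5), so s_k = R(k)·t_k = -(4*k - 1)*factorial(k)/2**k.
s_(k+1) − s_k = -(4*k**2 - k + 5)*factorial(k)/(2*2**k) = t_k.
Telescoping: Σ = s_(11) − s_(2) = -6704775/8 − (-7/2) = -6704747/8.

Σ = -6704747/8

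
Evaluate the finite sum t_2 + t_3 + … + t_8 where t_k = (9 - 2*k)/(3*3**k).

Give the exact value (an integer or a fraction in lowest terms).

t_(k+1)/t_k = (2*k - 7)/(3*(2*k - 9)).
So A=1/3 and B=1, with C=k - 9/2.
Set up (1/3)·f(k+1) − (1)·f(k) − (k - 9/2) = 0.
d = 1 from the (0,0,1) case.
Solve for f: f(k) = -3*(k - 4)/2 (degree 1 ≤ 1).
Then R = B(k−1)f/C = -3*(k - 4)/(2*k - 9), so s_k = R(k)·t_k = (k - 4)/3**k.
s_(k+1) − s_k = (9 - 2*k)/(3*3**k) = t_k.
Σ_(k=2)^(8) t_k = s_(9) − s_(2) = 5/19683 − (-2/9) = 4379/19683.

Σ = 4379/19683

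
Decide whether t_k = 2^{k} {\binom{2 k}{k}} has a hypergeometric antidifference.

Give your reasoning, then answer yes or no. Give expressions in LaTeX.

r(k) = 4*(2*k + 1)/(k + 1) after simplifying.
Factor: A=8*k + 4; B=k + 1; C=1.
Set up (8*k + 4)·f(k+1) − (k)·f(k) − (1) = 0.
d = -1 from the (1,1,0) case.
d = -1 < 0 ⇒ no nonzero polynomial f; not summable.

No; the degree bound rules out any f.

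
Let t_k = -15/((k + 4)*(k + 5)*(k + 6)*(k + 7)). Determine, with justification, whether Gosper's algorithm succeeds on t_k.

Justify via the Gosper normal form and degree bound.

Yes. s_k = k*(-k**2 - 15*k - 74)/(24*(k + 4)*(k + 5)*(k + 6)).

The ratio is (k + 4)/(k + 8).
Normal form (A,B,C) = (k + 4, k + 8, 1).
Solve (k + 4)·f(k+1) − (k + 7)·f(k) = 1.
Degrees (1,1,0) ⇒ d ≤ 3.
Coefficient equations give f(k) = k*(k**2 + 15*k + 74)/360.
Certificate R = B(k−1)f/C = k*(k + 7)*(k**2 + 15*k + 74)/360 gives s_k = k*(-k**2 - 15*k - 74)/(24*(k + 4)*(k + 5)*(k + 6)).
Check: Δs_k = -15/(k**4 + 22*k**3 + 179*k**2 + 638*k + 840). ✓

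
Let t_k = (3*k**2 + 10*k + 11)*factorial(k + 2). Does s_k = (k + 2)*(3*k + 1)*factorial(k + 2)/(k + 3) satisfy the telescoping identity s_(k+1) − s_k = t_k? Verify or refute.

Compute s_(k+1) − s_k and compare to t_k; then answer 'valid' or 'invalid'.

s_(k+1) = (k + 3)*(3*k + 4)*factorial(k + 3)/(k + 4)
s_(k+1) − s_k = (3*k**4 + 28*k**3 + 98*k**2 + 159*k + 100)*factorial(k + 2)/((k + 3)*(k + 4))
(s_(k+1) − s_k) − t_k = -(3*k**3 + 19*k**2 + 38*k + 32)*factorial(k + 2)/((k + 3)*(k + 4))

Invalid: residual -(3*k**3 + 19*k**2 + 38*k + 32)*factorial(k + 2)/((k + 3)*(k + 4)) ≠ 0.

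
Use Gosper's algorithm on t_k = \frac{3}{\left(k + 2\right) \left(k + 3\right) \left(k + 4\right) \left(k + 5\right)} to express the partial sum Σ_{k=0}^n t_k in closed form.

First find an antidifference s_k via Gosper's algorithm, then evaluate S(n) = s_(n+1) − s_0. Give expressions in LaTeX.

r(k) = (k + 2)/(k + 6) after simplifying.
Take A(k)=k + 2, B(k)=k + 6, C(k)=1.
Need (k + 2)·f(k+1) − (k + 5)·f(k) = 1.
Bound: deg f ≤ 3.
Solve for f: f(k) = k*(k**2 + 9*k + 26)/72 (degree 3 ≤ 3).
So s_k = (B(k−1)f/C)·t_k = (k*(k + 5)*(k**2 + 9*k + 26)/72)·t_k = k*(k**2 + 9*k + 26)/(24*(k + 2)*(k + 3)*(k + 4)).
Δs = 3/(k**4 + 14*k**3 + 71*k**2 + 154*k + 120), as required.
Telescope: S(n) = s_(n+1) − s_(0) = (n**3 + 12*n**2 + 47*n + 36)/(24*(n**3 + 12*n**2 + 47*n + 60)) − (0) = (n**3 + 12*n**2 + 47*n + 36)/(24*(n**3 + 12*n**2 + 47*n + 60)).

S(n) = \frac{n^{3} + 12 n^{2} + 47 n + 36}{24 \left(n^{3} + 12 n^{2} + 47 n + 60\right)}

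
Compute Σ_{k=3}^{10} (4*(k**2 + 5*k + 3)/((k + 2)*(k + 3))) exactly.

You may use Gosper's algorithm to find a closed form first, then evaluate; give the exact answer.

Step 1: r(k) = (k + 2)*(5*k + (k + 1)**2 + 8)/((k + 4)*(k**2 + 5*k + 3)).
Take A(k)=k + 2, B(k)=k + 4, C(k)=k**2 + 5*k + 3.
Key eq: (k + 2)·f(k+1) = (k + 3)·f(k) + (k**2 + 5*k + 3).
d = 2 from the (1,1,2) case.
Match coefficients ⇒ f(k) = k*(2*k + 1)/2.
Then R = B(k−1)f/C = k*(k + 3)*(2*k + 1)/(2*(k**2 + 5*k + 3)), so s_k = R(k)·t_k = 2*k*(2*k + 1)/(k + 2).
Verify: 4*(k**2 + 5*k + 3)/(k**2 + 5*k + 6) matches t_k.
Sum = s_(11) − s_(3); s_(11) = 506/13, s_(3) = 42/5 ⇒ 1984/65.

Σ = 1984/65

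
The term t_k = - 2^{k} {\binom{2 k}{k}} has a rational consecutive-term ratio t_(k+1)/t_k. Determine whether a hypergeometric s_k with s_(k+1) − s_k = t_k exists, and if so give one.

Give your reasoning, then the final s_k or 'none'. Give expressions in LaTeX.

no hypergeometric antidifference exists

Compute t_(k+1)/t_k: get 4*(2*k + 1)/(k + 1).
Gosper form: A/B · C(k+1)/C(k) with A=8*k + 4, B=k + 1, C=1.
Solve (8*k + 4)·f(k+1) − (k)·f(k) = 1.
Degrees (1,1,0) ⇒ d ≤ -1.
Bound -1 < 0, so the key equation has no polynomial solution.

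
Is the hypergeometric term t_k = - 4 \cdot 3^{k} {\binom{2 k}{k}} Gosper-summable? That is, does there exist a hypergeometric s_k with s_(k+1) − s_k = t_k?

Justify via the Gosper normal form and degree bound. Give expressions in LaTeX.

t_(k+1)/t_k = 6*(2*k + 1)/(k + 1).
A = 12*k + 6, B = k + 1, C = 1.
f must satisfy (12*k + 6)·f(k+1) − (k)·f(k) = 1.
Bound: deg f ≤ -1.
Bound -1 < 0, so the key equation has no polynomial solution.

No — t_k has no hypergeometric antidifference.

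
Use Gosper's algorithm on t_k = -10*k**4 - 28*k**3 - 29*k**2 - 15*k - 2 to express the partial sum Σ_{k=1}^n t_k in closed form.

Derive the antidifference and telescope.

Compute t_(k+1)/t_k: get (10*k**4 + 68*k**3 + 173*k**2 + 197*k + 84)/(10*k**4 + 28*k**3 + 29*k**2 + 15*k + 2).
Factor: A=1; B=1; C=k**4 + 14*k**3/5 + 29*k**2/10 + 3*k/2 + 1/5.
Solve (1)·f(k+1) − (1)·f(k) = k**4 + 14*k**3/5 + 29*k**2/10 + 3*k/2 + 1/5.
Degrees (0,0,4) ⇒ d ≤ 5.
Match coefficients ⇒ f(k) = k*(2*k**4 + 2*k**3 - k**2 - 1)/10.
Then R = B(k−1)f/C = k*(2*k**4 + 2*k**3 - k**2 - 1)/(10*k**4 + 28*k**3 + 29*k**2 + 15*k + 2), so s_k = R(k)·t_k = -2*k**5 - 2*k**4 + k**3 + k.
Δs = -10*k**4 - 28*k**3 - 29*k**2 - 15*k - 2, as required.
s_(n+1) = -2*n**5 - 12*n**4 - 27*n**3 - 29*n**2 - 14*n - 2 and s_(1) = -2, so S(n) = n*(-2*n**4 - 12*n**3 - 27*n**2 - 29*n - 14).

S(n) = n*(-2*n**4 - 12*n**3 - 27*n**2 - 29*n - 14)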